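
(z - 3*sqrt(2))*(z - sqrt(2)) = z^2 - 4*sqrt(2)*z + 6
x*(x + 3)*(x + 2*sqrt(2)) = x^3 + 2*sqrt(2)*x^2 + 3*x^2 + 6*sqrt(2)*x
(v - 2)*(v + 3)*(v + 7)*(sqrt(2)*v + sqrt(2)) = sqrt(2)*v^4 + 9*sqrt(2)*v^3 + 9*sqrt(2)*v^2 - 41*sqrt(2)*v - 42*sqrt(2)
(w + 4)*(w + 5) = w^2 + 9*w + 20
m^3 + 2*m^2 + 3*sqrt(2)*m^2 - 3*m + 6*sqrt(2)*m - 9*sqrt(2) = (m - 1)*(m + 3)*(m + 3*sqrt(2))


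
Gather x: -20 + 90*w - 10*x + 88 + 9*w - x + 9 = 99*w - 11*x + 77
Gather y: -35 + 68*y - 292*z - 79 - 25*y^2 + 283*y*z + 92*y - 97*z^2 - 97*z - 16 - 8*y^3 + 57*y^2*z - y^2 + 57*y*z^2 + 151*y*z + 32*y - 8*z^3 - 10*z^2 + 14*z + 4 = -8*y^3 + y^2*(57*z - 26) + y*(57*z^2 + 434*z + 192) - 8*z^3 - 107*z^2 - 375*z - 126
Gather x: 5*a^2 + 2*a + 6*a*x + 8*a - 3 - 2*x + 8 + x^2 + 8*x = 5*a^2 + 10*a + x^2 + x*(6*a + 6) + 5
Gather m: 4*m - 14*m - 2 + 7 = 5 - 10*m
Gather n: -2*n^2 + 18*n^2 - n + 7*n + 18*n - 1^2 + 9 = 16*n^2 + 24*n + 8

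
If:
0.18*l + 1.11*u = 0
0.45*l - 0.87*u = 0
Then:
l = 0.00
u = 0.00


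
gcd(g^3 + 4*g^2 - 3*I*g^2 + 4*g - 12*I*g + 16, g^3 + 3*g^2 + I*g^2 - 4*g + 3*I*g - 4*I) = g^2 + g*(4 + I) + 4*I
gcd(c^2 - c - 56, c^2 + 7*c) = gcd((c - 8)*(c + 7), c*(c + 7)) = c + 7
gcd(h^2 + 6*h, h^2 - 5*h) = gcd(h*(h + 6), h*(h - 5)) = h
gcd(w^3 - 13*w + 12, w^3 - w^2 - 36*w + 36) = w - 1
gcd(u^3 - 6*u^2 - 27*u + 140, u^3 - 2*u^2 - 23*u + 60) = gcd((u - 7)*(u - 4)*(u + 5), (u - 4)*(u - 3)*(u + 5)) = u^2 + u - 20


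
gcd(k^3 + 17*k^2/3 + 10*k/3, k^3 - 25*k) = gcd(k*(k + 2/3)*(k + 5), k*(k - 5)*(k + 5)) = k^2 + 5*k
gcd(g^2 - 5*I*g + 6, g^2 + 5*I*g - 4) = g + I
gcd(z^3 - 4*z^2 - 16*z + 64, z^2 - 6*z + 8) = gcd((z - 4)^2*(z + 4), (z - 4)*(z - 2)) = z - 4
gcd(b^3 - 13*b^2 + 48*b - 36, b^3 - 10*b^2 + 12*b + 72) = b^2 - 12*b + 36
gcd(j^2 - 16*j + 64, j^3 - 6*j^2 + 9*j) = 1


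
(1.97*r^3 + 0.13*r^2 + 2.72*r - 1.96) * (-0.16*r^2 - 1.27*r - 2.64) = -0.3152*r^5 - 2.5227*r^4 - 5.8011*r^3 - 3.484*r^2 - 4.6916*r + 5.1744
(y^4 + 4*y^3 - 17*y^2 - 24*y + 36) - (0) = y^4 + 4*y^3 - 17*y^2 - 24*y + 36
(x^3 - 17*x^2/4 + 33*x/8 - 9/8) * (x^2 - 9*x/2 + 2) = x^5 - 35*x^4/4 + 101*x^3/4 - 451*x^2/16 + 213*x/16 - 9/4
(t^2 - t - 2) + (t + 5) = t^2 + 3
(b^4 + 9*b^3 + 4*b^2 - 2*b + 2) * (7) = 7*b^4 + 63*b^3 + 28*b^2 - 14*b + 14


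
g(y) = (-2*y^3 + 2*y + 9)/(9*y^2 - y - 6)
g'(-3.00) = -0.15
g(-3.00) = 0.73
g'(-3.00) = -0.15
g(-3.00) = 0.73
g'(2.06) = -0.61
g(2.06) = -0.14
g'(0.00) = -0.08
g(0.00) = -1.50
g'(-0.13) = 0.56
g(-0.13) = -1.53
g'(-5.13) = -0.21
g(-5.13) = 1.14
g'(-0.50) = 7.66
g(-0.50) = -2.54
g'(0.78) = -72.39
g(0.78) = -7.37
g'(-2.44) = -0.08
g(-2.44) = 0.66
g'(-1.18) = 2.89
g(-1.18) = 1.29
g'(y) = (1 - 18*y)*(-2*y^3 + 2*y + 9)/(9*y^2 - y - 6)^2 + (2 - 6*y^2)/(9*y^2 - y - 6)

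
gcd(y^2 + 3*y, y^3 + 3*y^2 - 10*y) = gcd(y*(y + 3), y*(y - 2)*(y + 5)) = y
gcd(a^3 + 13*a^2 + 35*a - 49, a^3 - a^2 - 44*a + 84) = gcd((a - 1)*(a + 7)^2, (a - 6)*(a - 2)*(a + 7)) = a + 7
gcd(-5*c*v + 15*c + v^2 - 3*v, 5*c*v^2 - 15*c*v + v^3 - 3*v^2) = v - 3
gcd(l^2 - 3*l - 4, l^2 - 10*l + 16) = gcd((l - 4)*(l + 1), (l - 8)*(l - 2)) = 1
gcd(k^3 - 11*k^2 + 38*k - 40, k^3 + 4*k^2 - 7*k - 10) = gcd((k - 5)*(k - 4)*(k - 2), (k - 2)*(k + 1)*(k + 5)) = k - 2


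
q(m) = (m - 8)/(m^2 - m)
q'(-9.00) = -0.03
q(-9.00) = -0.19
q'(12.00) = 0.00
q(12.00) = 0.03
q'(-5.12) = -0.12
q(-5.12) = -0.42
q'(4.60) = 0.16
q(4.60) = -0.21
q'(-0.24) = -134.34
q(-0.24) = -27.69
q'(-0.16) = -307.30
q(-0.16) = -43.97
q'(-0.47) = -32.98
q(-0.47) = -12.26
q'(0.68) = 51.06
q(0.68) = 33.64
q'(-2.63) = -0.63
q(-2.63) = -1.11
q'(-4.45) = -0.17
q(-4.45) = -0.51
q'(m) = (1 - 2*m)*(m - 8)/(m^2 - m)^2 + 1/(m^2 - m) = (-m^2 + 16*m - 8)/(m^2*(m^2 - 2*m + 1))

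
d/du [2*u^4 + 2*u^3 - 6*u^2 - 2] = 2*u*(4*u^2 + 3*u - 6)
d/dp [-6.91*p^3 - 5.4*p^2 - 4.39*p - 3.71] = -20.73*p^2 - 10.8*p - 4.39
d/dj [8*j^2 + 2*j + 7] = 16*j + 2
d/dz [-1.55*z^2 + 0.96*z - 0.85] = 0.96 - 3.1*z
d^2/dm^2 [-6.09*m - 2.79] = 0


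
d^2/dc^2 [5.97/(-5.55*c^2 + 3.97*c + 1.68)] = (-367.78185*c^2 + 263.07999*c + 5.97*(11.1*c - 3.97)*(22.2*c - 7.94) + 111.32856)/(-5.55*c^2 + 3.97*c + 1.68)^3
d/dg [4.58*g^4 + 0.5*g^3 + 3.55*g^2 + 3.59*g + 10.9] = 18.32*g^3 + 1.5*g^2 + 7.1*g + 3.59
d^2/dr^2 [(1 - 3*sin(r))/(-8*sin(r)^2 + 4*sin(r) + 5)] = (192*sin(r)^5 - 160*sin(r)^4 + 432*sin(r)^3 + 148*sin(r)^2 - 817*sin(r) + 232)/(-8*sin(r)^2 + 4*sin(r) + 5)^3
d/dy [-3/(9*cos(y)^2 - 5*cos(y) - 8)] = 3*(5 - 18*cos(y))*sin(y)/(-9*cos(y)^2 + 5*cos(y) + 8)^2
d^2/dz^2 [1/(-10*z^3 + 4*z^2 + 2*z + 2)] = ((15*z - 2)*(-5*z^3 + 2*z^2 + z + 1) + (-15*z^2 + 4*z + 1)^2)/(-5*z^3 + 2*z^2 + z + 1)^3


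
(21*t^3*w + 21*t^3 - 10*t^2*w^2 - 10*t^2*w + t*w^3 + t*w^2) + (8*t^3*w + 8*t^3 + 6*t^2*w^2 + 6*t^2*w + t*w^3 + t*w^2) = 29*t^3*w + 29*t^3 - 4*t^2*w^2 - 4*t^2*w + 2*t*w^3 + 2*t*w^2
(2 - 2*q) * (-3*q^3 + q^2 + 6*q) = 6*q^4 - 8*q^3 - 10*q^2 + 12*q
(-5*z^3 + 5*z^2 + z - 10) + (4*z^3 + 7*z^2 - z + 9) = -z^3 + 12*z^2 - 1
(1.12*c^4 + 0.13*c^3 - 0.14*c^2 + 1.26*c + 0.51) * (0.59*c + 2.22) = 0.6608*c^5 + 2.5631*c^4 + 0.206*c^3 + 0.4326*c^2 + 3.0981*c + 1.1322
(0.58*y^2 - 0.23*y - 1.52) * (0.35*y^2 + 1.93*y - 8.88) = 0.203*y^4 + 1.0389*y^3 - 6.1263*y^2 - 0.8912*y + 13.4976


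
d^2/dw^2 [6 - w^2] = -2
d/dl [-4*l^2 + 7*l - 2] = 7 - 8*l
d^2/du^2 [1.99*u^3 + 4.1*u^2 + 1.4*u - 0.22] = 11.94*u + 8.2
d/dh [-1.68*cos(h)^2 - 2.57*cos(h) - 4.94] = (3.36*cos(h) + 2.57)*sin(h)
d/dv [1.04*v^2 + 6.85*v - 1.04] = 2.08*v + 6.85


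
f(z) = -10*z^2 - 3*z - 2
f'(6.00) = -123.00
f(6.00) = -380.00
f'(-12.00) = 237.00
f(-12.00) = -1406.00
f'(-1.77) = 32.40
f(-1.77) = -28.02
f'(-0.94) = 15.80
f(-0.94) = -8.02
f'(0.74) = -17.80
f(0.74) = -9.70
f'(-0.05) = -2.00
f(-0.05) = -1.88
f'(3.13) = -65.60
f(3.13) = -109.36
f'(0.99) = -22.80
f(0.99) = -14.77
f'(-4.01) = 77.20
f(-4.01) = -150.77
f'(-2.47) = 46.40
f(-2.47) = -55.60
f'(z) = -20*z - 3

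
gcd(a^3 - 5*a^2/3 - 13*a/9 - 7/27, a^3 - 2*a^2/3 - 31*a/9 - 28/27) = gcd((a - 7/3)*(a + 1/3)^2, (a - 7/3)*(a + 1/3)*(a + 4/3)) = a^2 - 2*a - 7/9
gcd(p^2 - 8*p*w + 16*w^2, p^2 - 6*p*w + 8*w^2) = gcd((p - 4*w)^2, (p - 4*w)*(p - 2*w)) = p - 4*w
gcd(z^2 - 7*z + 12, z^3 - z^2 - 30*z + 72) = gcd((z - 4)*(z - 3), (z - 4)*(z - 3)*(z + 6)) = z^2 - 7*z + 12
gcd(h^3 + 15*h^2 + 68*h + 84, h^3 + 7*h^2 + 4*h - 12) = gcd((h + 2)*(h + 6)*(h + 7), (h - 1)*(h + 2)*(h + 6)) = h^2 + 8*h + 12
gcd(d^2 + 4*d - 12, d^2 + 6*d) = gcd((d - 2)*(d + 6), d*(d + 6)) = d + 6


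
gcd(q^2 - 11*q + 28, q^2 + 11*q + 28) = 1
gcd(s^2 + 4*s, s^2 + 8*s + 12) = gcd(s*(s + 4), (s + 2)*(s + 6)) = 1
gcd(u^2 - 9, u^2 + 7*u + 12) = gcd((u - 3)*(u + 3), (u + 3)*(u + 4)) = u + 3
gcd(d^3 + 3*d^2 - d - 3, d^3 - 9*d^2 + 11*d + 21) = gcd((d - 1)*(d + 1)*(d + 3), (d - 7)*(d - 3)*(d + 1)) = d + 1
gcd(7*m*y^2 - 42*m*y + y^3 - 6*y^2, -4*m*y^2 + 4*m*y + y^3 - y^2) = y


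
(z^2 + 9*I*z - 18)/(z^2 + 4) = (z^2 + 9*I*z - 18)/(z^2 + 4)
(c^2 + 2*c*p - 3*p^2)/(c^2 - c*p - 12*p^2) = (-c + p)/(-c + 4*p)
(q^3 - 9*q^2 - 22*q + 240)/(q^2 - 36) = (q^2 - 3*q - 40)/(q + 6)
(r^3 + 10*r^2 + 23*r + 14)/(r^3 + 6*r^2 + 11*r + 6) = (r + 7)/(r + 3)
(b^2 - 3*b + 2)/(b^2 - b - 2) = (b - 1)/(b + 1)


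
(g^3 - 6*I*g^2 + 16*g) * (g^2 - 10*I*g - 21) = g^5 - 16*I*g^4 - 65*g^3 - 34*I*g^2 - 336*g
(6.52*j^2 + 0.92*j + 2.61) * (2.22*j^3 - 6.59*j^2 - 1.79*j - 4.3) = 14.4744*j^5 - 40.9244*j^4 - 11.9394*j^3 - 46.8827*j^2 - 8.6279*j - 11.223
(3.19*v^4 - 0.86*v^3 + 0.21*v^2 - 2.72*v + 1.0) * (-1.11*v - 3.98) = -3.5409*v^5 - 11.7416*v^4 + 3.1897*v^3 + 2.1834*v^2 + 9.7156*v - 3.98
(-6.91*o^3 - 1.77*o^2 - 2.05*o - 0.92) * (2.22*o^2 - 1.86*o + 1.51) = -15.3402*o^5 + 8.9232*o^4 - 11.6929*o^3 - 0.9021*o^2 - 1.3843*o - 1.3892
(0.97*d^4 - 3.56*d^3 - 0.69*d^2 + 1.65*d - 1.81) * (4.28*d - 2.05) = 4.1516*d^5 - 17.2253*d^4 + 4.3448*d^3 + 8.4765*d^2 - 11.1293*d + 3.7105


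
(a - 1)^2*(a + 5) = a^3 + 3*a^2 - 9*a + 5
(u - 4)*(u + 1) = u^2 - 3*u - 4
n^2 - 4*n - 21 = (n - 7)*(n + 3)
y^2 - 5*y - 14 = (y - 7)*(y + 2)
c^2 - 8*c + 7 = (c - 7)*(c - 1)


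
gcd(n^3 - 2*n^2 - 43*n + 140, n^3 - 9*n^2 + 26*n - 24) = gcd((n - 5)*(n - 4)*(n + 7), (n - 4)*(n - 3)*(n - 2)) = n - 4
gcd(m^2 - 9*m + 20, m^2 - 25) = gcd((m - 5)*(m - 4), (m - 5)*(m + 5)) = m - 5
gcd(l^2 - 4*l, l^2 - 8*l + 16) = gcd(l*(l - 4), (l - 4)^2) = l - 4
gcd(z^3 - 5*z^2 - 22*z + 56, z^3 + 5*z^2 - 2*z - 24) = z^2 + 2*z - 8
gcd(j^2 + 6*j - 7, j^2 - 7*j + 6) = j - 1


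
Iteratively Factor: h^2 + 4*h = (h)*(h + 4)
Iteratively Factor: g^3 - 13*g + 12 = (g - 3)*(g^2 + 3*g - 4) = (g - 3)*(g + 4)*(g - 1)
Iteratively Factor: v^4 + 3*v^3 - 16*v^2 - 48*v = (v + 3)*(v^3 - 16*v) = (v + 3)*(v + 4)*(v^2 - 4*v) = (v - 4)*(v + 3)*(v + 4)*(v)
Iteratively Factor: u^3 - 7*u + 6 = (u + 3)*(u^2 - 3*u + 2) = (u - 2)*(u + 3)*(u - 1)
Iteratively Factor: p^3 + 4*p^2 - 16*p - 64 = (p + 4)*(p^2 - 16) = (p + 4)^2*(p - 4)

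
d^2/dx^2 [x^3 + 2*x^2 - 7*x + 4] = 6*x + 4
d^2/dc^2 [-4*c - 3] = 0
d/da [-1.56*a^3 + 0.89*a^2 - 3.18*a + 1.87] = -4.68*a^2 + 1.78*a - 3.18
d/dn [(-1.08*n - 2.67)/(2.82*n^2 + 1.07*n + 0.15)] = (3.0456*n^2 + 15.0588*n + 2.6949)/(7.9524*n^4 + 6.0348*n^3 + 1.9909*n^2 + 0.321*n + 0.0225)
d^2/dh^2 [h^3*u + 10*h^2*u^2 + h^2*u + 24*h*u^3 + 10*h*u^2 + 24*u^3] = 2*u*(3*h + 10*u + 1)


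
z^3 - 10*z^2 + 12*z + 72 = (z - 6)^2*(z + 2)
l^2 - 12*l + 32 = (l - 8)*(l - 4)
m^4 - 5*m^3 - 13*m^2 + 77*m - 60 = (m - 5)*(m - 3)*(m - 1)*(m + 4)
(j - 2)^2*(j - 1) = j^3 - 5*j^2 + 8*j - 4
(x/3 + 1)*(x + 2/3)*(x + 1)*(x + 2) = x^4/3 + 20*x^3/9 + 5*x^2 + 40*x/9 + 4/3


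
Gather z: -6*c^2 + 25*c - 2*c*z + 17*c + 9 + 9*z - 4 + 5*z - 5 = -6*c^2 + 42*c + z*(14 - 2*c)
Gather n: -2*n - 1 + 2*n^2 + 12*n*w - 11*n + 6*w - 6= 2*n^2 + n*(12*w - 13) + 6*w - 7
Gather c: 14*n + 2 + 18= 14*n + 20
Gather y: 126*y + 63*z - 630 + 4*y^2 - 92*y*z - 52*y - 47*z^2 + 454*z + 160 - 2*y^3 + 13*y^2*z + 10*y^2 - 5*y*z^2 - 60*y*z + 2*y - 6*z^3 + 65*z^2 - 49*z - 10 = -2*y^3 + y^2*(13*z + 14) + y*(-5*z^2 - 152*z + 76) - 6*z^3 + 18*z^2 + 468*z - 480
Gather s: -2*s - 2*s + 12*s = 8*s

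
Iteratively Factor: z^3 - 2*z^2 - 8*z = (z)*(z^2 - 2*z - 8) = z*(z - 4)*(z + 2)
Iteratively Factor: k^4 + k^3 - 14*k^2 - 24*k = (k)*(k^3 + k^2 - 14*k - 24) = k*(k + 3)*(k^2 - 2*k - 8) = k*(k + 2)*(k + 3)*(k - 4)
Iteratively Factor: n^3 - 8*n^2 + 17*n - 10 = (n - 5)*(n^2 - 3*n + 2) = (n - 5)*(n - 1)*(n - 2)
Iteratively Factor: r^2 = (r)*(r)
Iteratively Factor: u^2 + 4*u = (u + 4)*(u)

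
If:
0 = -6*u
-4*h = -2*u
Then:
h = 0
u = 0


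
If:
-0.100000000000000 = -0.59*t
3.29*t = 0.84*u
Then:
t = 0.17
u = 0.66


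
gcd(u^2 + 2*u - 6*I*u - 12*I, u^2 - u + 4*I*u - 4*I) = 1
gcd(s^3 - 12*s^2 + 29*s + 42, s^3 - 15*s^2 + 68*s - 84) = s^2 - 13*s + 42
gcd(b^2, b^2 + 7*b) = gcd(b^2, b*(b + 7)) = b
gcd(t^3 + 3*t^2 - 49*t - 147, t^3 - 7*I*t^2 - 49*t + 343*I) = t^2 - 49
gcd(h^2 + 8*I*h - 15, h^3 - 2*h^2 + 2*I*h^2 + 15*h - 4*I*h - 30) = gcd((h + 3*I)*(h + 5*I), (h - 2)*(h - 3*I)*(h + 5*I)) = h + 5*I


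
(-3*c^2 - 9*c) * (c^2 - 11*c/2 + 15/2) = -3*c^4 + 15*c^3/2 + 27*c^2 - 135*c/2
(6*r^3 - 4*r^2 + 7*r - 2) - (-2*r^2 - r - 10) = 6*r^3 - 2*r^2 + 8*r + 8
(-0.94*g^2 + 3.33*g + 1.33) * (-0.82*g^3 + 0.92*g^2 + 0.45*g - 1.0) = 0.7708*g^5 - 3.5954*g^4 + 1.55*g^3 + 3.6621*g^2 - 2.7315*g - 1.33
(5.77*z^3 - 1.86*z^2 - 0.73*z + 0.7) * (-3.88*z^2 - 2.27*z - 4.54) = -22.3876*z^5 - 5.8811*z^4 - 19.1412*z^3 + 7.3855*z^2 + 1.7252*z - 3.178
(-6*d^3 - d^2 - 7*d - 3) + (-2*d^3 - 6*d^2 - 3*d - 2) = -8*d^3 - 7*d^2 - 10*d - 5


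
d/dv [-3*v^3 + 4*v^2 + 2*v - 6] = -9*v^2 + 8*v + 2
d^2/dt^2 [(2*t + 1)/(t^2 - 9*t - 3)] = 2*((17 - 6*t)*(-t^2 + 9*t + 3) - (2*t - 9)^2*(2*t + 1))/(-t^2 + 9*t + 3)^3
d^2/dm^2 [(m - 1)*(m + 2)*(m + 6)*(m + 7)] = 12*m^2 + 84*m + 106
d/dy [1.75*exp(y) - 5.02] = 1.75*exp(y)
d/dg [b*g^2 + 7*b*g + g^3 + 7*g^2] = 2*b*g + 7*b + 3*g^2 + 14*g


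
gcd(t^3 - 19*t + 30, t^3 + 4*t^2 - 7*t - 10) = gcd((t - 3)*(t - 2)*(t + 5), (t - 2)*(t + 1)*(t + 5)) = t^2 + 3*t - 10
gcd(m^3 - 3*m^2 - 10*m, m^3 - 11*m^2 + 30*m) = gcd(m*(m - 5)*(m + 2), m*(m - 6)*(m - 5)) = m^2 - 5*m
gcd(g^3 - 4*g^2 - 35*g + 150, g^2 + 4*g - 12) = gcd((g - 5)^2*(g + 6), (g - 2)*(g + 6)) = g + 6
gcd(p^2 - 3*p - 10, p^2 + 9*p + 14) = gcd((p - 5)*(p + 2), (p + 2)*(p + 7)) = p + 2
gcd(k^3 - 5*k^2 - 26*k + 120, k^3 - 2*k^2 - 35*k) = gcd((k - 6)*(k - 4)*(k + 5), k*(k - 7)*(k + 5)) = k + 5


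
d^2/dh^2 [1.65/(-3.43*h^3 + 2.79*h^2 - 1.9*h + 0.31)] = ((33.957*h - 9.207)*(3.43*h^3 - 2.79*h^2 + 1.9*h - 0.31) - 1.65*(10.29*h^2 - 5.58*h + 1.9)*(20.58*h^2 - 11.16*h + 3.8))/(3.43*h^3 - 2.79*h^2 + 1.9*h - 0.31)^3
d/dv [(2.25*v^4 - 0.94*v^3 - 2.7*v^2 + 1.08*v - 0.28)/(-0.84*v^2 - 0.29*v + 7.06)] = (-3.78*v^5 - 1.1679*v^4 + 64.0852*v^3 - 18.219*v^2 - 38.5944*v + 7.5436)/(0.7056*v^4 + 0.4872*v^3 - 11.7767*v^2 - 4.0948*v + 49.8436)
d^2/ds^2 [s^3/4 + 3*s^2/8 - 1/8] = 3*s/2 + 3/4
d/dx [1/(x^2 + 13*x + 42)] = (-2*x - 13)/(x^2 + 13*x + 42)^2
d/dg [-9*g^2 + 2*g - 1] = 2 - 18*g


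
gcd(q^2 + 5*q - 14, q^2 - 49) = q + 7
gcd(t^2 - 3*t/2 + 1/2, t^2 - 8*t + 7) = t - 1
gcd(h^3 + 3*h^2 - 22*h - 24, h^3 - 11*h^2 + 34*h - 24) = h - 4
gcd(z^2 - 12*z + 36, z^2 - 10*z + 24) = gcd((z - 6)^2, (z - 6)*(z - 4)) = z - 6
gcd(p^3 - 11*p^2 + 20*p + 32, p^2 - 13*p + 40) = p - 8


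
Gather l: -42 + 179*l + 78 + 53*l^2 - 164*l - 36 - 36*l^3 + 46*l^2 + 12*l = -36*l^3 + 99*l^2 + 27*l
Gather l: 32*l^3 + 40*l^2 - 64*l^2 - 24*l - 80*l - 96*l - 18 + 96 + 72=32*l^3 - 24*l^2 - 200*l + 150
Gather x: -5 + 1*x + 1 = x - 4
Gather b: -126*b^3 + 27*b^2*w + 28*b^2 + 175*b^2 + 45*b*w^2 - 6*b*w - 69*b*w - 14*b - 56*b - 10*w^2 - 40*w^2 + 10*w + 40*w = -126*b^3 + b^2*(27*w + 203) + b*(45*w^2 - 75*w - 70) - 50*w^2 + 50*w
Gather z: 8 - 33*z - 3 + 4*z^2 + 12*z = 4*z^2 - 21*z + 5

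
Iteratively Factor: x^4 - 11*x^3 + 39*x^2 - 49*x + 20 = (x - 4)*(x^3 - 7*x^2 + 11*x - 5) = (x - 4)*(x - 1)*(x^2 - 6*x + 5) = (x - 4)*(x - 1)^2*(x - 5)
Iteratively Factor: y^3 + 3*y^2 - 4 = (y - 1)*(y^2 + 4*y + 4) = (y - 1)*(y + 2)*(y + 2)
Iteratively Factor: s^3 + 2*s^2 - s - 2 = (s - 1)*(s^2 + 3*s + 2) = (s - 1)*(s + 1)*(s + 2)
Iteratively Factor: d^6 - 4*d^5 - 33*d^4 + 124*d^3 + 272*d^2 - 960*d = (d - 4)*(d^5 - 33*d^3 - 8*d^2 + 240*d) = (d - 4)*(d + 4)*(d^4 - 4*d^3 - 17*d^2 + 60*d) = (d - 4)*(d - 3)*(d + 4)*(d^3 - d^2 - 20*d) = (d - 4)*(d - 3)*(d + 4)^2*(d^2 - 5*d) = d*(d - 4)*(d - 3)*(d + 4)^2*(d - 5)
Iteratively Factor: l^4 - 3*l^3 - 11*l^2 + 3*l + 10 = (l + 2)*(l^3 - 5*l^2 - l + 5) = (l - 5)*(l + 2)*(l^2 - 1) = (l - 5)*(l + 1)*(l + 2)*(l - 1)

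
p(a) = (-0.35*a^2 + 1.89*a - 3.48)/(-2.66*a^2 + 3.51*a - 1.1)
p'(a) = (1.89 - 0.7*a)/(-2.66*a^2 + 3.51*a - 1.1) + (5.32*a - 3.51)*(-0.35*a^2 + 1.89*a - 3.48)/(-2.66*a^2 + 3.51*a - 1.1)^2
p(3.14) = 0.06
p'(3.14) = -0.03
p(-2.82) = 0.36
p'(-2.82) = 0.09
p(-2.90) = 0.35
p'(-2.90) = 0.08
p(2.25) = 0.15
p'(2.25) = -0.24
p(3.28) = 0.06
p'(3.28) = -0.02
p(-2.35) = 0.41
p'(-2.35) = 0.13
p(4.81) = 0.05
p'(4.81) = 0.01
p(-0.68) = 1.04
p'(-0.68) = 1.08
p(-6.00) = 0.23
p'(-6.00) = 0.02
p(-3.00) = 0.35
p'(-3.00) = 0.08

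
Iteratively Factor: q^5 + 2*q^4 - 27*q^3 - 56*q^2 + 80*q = (q - 5)*(q^4 + 7*q^3 + 8*q^2 - 16*q) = q*(q - 5)*(q^3 + 7*q^2 + 8*q - 16) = q*(q - 5)*(q + 4)*(q^2 + 3*q - 4) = q*(q - 5)*(q - 1)*(q + 4)*(q + 4)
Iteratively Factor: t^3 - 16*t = (t - 4)*(t^2 + 4*t) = t*(t - 4)*(t + 4)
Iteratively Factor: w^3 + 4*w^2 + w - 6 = (w + 2)*(w^2 + 2*w - 3) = (w - 1)*(w + 2)*(w + 3)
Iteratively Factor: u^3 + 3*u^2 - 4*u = (u - 1)*(u^2 + 4*u) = (u - 1)*(u + 4)*(u)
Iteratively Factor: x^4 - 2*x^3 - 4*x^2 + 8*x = (x + 2)*(x^3 - 4*x^2 + 4*x) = (x - 2)*(x + 2)*(x^2 - 2*x) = x*(x - 2)*(x + 2)*(x - 2)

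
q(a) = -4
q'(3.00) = 0.00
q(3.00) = -4.00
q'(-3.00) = 0.00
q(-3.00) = -4.00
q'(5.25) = 0.00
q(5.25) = -4.00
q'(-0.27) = 0.00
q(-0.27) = -4.00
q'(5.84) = 0.00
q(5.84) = -4.00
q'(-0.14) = 0.00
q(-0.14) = -4.00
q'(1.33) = 0.00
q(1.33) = -4.00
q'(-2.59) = 0.00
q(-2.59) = -4.00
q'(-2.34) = 0.00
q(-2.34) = -4.00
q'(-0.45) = 0.00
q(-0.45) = -4.00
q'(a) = 0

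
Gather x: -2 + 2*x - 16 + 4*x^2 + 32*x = 4*x^2 + 34*x - 18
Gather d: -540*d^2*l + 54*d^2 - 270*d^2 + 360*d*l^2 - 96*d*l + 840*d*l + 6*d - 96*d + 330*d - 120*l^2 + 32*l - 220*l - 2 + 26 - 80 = d^2*(-540*l - 216) + d*(360*l^2 + 744*l + 240) - 120*l^2 - 188*l - 56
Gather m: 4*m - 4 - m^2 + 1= -m^2 + 4*m - 3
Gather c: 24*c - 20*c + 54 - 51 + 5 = 4*c + 8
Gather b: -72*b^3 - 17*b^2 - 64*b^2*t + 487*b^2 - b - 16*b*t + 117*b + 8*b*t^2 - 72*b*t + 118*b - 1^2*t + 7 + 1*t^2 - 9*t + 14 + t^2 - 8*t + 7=-72*b^3 + b^2*(470 - 64*t) + b*(8*t^2 - 88*t + 234) + 2*t^2 - 18*t + 28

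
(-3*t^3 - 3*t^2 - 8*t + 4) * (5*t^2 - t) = -15*t^5 - 12*t^4 - 37*t^3 + 28*t^2 - 4*t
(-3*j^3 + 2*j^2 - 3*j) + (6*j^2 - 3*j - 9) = -3*j^3 + 8*j^2 - 6*j - 9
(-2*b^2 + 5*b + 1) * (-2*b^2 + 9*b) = 4*b^4 - 28*b^3 + 43*b^2 + 9*b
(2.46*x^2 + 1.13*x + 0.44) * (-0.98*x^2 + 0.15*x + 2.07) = -2.4108*x^4 - 0.7384*x^3 + 4.8305*x^2 + 2.4051*x + 0.9108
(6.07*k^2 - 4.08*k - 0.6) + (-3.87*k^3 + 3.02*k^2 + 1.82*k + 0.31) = -3.87*k^3 + 9.09*k^2 - 2.26*k - 0.29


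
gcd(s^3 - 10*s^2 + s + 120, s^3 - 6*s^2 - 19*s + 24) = s^2 - 5*s - 24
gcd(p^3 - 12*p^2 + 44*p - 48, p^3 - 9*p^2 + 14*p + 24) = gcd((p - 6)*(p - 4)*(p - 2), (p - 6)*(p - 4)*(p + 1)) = p^2 - 10*p + 24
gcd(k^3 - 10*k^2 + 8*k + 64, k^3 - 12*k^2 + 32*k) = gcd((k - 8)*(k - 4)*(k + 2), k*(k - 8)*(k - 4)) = k^2 - 12*k + 32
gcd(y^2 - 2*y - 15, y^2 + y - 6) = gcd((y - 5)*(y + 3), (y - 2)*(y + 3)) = y + 3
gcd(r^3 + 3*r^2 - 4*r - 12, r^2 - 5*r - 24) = r + 3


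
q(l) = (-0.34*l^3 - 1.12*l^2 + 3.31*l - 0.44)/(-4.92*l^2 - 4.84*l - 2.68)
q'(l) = (9.84*l + 4.84)*(-0.34*l^3 - 1.12*l^2 + 3.31*l - 0.44)/(-4.92*l^2 - 4.84*l - 2.68)^2 + (-1.02*l^2 - 2.24*l + 3.31)/(-4.92*l^2 - 4.84*l - 2.68) = (1.6728*l^4 + 3.2912*l^3 + 24.4396*l^2 + 1.6736*l - 11.0004)/(24.2064*l^4 + 47.6256*l^3 + 49.7968*l^2 + 25.9424*l + 7.1824)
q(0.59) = -0.15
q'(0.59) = -0.01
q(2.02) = 0.03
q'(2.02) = 0.14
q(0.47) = -0.14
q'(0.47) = -0.12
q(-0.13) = 0.42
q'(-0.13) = -2.37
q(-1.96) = 0.72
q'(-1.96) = 0.54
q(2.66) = 0.12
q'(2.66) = 0.12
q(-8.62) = -0.32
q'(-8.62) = 0.08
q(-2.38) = 0.53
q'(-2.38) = 0.37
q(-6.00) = -0.09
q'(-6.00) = 0.10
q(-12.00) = -0.59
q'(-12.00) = 0.08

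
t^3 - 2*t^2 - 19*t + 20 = (t - 5)*(t - 1)*(t + 4)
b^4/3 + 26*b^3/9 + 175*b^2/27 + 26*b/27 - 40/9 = (b/3 + 1)*(b - 2/3)*(b + 4/3)*(b + 5)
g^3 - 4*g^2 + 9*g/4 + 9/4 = (g - 3)*(g - 3/2)*(g + 1/2)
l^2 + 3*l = l*(l + 3)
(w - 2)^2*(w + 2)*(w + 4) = w^4 + 2*w^3 - 12*w^2 - 8*w + 32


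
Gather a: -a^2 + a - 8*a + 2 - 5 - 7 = -a^2 - 7*a - 10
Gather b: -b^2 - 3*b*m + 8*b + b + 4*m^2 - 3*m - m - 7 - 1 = -b^2 + b*(9 - 3*m) + 4*m^2 - 4*m - 8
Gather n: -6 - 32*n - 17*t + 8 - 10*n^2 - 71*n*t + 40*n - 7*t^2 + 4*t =-10*n^2 + n*(8 - 71*t) - 7*t^2 - 13*t + 2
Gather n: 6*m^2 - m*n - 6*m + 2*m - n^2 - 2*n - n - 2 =6*m^2 - 4*m - n^2 + n*(-m - 3) - 2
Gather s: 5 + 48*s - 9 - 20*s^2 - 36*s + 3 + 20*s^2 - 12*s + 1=0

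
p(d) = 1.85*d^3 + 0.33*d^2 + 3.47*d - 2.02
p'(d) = 5.55*d^2 + 0.66*d + 3.47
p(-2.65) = -43.33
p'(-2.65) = 40.70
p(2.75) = 48.49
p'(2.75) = 47.26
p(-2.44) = -35.40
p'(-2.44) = 34.90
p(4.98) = 251.93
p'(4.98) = 144.40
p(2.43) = 34.91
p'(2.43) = 37.85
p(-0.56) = -4.18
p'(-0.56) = 4.84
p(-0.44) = -3.64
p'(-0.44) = 4.25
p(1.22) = 6.06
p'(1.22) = 12.54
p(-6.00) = -410.56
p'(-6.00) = 199.31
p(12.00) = 3283.94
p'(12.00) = 810.59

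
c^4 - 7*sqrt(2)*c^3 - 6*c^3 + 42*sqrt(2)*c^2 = c^2*(c - 6)*(c - 7*sqrt(2))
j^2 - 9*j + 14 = (j - 7)*(j - 2)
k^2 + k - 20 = (k - 4)*(k + 5)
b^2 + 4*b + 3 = (b + 1)*(b + 3)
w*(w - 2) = w^2 - 2*w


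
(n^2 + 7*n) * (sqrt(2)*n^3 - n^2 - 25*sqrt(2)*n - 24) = sqrt(2)*n^5 - n^4 + 7*sqrt(2)*n^4 - 25*sqrt(2)*n^3 - 7*n^3 - 175*sqrt(2)*n^2 - 24*n^2 - 168*n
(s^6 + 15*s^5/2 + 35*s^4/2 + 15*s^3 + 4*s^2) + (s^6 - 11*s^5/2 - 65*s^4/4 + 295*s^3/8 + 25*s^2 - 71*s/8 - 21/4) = 2*s^6 + 2*s^5 + 5*s^4/4 + 415*s^3/8 + 29*s^2 - 71*s/8 - 21/4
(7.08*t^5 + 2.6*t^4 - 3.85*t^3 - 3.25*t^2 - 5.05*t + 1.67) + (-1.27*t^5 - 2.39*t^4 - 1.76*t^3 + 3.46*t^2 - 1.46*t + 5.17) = 5.81*t^5 + 0.21*t^4 - 5.61*t^3 + 0.21*t^2 - 6.51*t + 6.84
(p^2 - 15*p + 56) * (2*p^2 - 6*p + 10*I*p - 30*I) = 2*p^4 - 36*p^3 + 10*I*p^3 + 202*p^2 - 180*I*p^2 - 336*p + 1010*I*p - 1680*I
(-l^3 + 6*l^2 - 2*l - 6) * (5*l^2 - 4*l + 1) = -5*l^5 + 34*l^4 - 35*l^3 - 16*l^2 + 22*l - 6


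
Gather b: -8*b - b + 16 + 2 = 18 - 9*b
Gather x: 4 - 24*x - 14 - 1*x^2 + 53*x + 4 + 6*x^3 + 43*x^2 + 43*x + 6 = 6*x^3 + 42*x^2 + 72*x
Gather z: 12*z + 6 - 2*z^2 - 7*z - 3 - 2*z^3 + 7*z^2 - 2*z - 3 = -2*z^3 + 5*z^2 + 3*z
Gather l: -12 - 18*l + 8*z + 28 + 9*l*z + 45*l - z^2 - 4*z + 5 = l*(9*z + 27) - z^2 + 4*z + 21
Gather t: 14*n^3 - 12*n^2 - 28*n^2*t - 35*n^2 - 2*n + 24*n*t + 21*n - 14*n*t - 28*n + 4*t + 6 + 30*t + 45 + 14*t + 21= 14*n^3 - 47*n^2 - 9*n + t*(-28*n^2 + 10*n + 48) + 72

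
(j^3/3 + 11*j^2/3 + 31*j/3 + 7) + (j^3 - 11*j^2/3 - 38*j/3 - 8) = 4*j^3/3 - 7*j/3 - 1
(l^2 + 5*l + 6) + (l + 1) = l^2 + 6*l + 7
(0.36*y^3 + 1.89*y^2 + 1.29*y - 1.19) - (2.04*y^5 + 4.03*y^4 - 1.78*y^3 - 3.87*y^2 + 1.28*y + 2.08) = -2.04*y^5 - 4.03*y^4 + 2.14*y^3 + 5.76*y^2 + 0.01*y - 3.27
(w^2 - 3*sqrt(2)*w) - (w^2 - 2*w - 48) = -3*sqrt(2)*w + 2*w + 48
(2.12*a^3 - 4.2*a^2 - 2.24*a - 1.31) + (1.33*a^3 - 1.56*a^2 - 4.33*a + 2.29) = 3.45*a^3 - 5.76*a^2 - 6.57*a + 0.98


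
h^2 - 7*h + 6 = (h - 6)*(h - 1)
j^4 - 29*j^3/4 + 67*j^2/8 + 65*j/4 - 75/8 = (j - 5)*(j - 3)*(j - 1/2)*(j + 5/4)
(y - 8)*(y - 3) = y^2 - 11*y + 24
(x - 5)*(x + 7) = x^2 + 2*x - 35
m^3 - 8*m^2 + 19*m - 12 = (m - 4)*(m - 3)*(m - 1)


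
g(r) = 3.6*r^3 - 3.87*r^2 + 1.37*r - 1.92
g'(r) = 10.8*r^2 - 7.74*r + 1.37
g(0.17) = -1.78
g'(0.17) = 0.37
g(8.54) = 1969.74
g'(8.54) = 722.93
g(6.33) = 764.78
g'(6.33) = 385.12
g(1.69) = 6.72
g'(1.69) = 19.14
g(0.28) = -1.76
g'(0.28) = 0.05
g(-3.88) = -275.78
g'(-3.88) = 193.99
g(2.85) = 53.89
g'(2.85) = 67.03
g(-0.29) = -2.73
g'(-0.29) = 4.52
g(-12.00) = -6796.44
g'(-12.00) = 1649.45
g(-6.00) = -927.06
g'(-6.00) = 436.61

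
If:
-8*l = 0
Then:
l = 0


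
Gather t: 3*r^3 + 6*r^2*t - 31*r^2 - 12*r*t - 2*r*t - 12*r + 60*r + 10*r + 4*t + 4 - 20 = 3*r^3 - 31*r^2 + 58*r + t*(6*r^2 - 14*r + 4) - 16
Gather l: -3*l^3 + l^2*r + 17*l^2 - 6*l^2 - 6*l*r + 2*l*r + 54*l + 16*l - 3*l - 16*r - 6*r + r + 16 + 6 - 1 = -3*l^3 + l^2*(r + 11) + l*(67 - 4*r) - 21*r + 21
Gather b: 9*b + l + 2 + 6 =9*b + l + 8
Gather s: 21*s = 21*s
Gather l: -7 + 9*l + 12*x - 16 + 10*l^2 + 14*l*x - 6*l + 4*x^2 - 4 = 10*l^2 + l*(14*x + 3) + 4*x^2 + 12*x - 27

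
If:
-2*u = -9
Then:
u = 9/2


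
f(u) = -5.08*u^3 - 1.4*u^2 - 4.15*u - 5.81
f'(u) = -15.24*u^2 - 2.8*u - 4.15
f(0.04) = -5.98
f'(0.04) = -4.29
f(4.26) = -441.62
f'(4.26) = -292.65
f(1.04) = -17.35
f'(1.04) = -23.55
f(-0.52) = -3.32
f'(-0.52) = -6.81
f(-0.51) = -3.38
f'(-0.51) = -6.69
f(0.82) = -12.96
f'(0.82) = -16.69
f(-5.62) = 875.02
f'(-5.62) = -469.76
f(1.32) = -25.41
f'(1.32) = -34.40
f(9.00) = -3859.88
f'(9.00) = -1263.79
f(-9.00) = 3621.46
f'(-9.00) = -1213.39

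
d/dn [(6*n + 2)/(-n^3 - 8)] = 6*(2*n^3 + n^2 - 8)/(n^6 + 16*n^3 + 64)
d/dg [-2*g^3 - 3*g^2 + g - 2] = -6*g^2 - 6*g + 1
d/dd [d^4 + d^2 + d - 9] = 4*d^3 + 2*d + 1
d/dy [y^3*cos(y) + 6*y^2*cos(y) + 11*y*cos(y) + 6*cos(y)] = -y^3*sin(y) - 6*y^2*sin(y) + 3*y^2*cos(y) - 11*y*sin(y) + 12*y*cos(y) - 6*sin(y) + 11*cos(y)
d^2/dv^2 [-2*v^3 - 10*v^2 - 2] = -12*v - 20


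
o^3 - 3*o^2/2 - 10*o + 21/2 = (o - 7/2)*(o - 1)*(o + 3)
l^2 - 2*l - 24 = (l - 6)*(l + 4)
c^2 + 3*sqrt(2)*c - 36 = (c - 3*sqrt(2))*(c + 6*sqrt(2))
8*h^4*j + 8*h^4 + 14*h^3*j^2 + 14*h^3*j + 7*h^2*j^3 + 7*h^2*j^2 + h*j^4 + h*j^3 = (h + j)*(2*h + j)*(4*h + j)*(h*j + h)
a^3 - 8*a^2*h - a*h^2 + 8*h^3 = (a - 8*h)*(a - h)*(a + h)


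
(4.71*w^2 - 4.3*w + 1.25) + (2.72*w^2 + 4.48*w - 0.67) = 7.43*w^2 + 0.180000000000001*w + 0.58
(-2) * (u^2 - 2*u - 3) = -2*u^2 + 4*u + 6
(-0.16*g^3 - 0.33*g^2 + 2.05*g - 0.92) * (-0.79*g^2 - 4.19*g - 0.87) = 0.1264*g^5 + 0.9311*g^4 - 0.0975999999999997*g^3 - 7.5756*g^2 + 2.0713*g + 0.8004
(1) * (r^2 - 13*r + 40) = r^2 - 13*r + 40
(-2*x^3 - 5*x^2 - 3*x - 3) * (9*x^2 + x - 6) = -18*x^5 - 47*x^4 - 20*x^3 + 15*x + 18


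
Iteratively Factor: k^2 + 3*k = (k)*(k + 3)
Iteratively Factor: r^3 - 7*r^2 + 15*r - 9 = (r - 1)*(r^2 - 6*r + 9) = (r - 3)*(r - 1)*(r - 3)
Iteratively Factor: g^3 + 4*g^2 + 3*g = (g)*(g^2 + 4*g + 3) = g*(g + 1)*(g + 3)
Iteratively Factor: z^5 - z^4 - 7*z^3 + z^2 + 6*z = (z)*(z^4 - z^3 - 7*z^2 + z + 6) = z*(z + 1)*(z^3 - 2*z^2 - 5*z + 6) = z*(z - 3)*(z + 1)*(z^2 + z - 2) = z*(z - 3)*(z - 1)*(z + 1)*(z + 2)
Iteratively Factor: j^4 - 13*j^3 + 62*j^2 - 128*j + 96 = (j - 2)*(j^3 - 11*j^2 + 40*j - 48) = (j - 4)*(j - 2)*(j^2 - 7*j + 12) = (j - 4)*(j - 3)*(j - 2)*(j - 4)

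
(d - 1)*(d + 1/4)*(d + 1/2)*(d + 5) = d^4 + 19*d^3/4 - 15*d^2/8 - 13*d/4 - 5/8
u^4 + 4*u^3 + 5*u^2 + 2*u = u*(u + 1)^2*(u + 2)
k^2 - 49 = (k - 7)*(k + 7)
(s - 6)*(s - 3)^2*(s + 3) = s^4 - 9*s^3 + 9*s^2 + 81*s - 162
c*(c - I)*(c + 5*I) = c^3 + 4*I*c^2 + 5*c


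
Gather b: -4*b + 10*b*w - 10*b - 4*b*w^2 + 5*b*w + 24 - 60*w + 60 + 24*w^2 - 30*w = b*(-4*w^2 + 15*w - 14) + 24*w^2 - 90*w + 84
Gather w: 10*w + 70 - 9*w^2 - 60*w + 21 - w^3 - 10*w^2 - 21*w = -w^3 - 19*w^2 - 71*w + 91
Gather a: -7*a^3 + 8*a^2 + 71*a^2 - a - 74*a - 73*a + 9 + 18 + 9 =-7*a^3 + 79*a^2 - 148*a + 36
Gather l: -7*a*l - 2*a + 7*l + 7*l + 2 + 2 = -2*a + l*(14 - 7*a) + 4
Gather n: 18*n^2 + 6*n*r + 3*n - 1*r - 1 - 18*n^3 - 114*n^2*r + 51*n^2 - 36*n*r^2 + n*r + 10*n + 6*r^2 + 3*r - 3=-18*n^3 + n^2*(69 - 114*r) + n*(-36*r^2 + 7*r + 13) + 6*r^2 + 2*r - 4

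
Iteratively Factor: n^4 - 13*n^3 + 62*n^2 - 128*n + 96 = (n - 2)*(n^3 - 11*n^2 + 40*n - 48) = (n - 4)*(n - 2)*(n^2 - 7*n + 12) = (n - 4)*(n - 3)*(n - 2)*(n - 4)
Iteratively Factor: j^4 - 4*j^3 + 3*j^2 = (j)*(j^3 - 4*j^2 + 3*j) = j*(j - 3)*(j^2 - j) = j*(j - 3)*(j - 1)*(j)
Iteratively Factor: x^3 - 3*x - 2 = (x + 1)*(x^2 - x - 2) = (x + 1)^2*(x - 2)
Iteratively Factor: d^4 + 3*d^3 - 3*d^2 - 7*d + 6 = (d - 1)*(d^3 + 4*d^2 + d - 6) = (d - 1)^2*(d^2 + 5*d + 6) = (d - 1)^2*(d + 2)*(d + 3)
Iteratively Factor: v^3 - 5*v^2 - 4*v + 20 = (v + 2)*(v^2 - 7*v + 10) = (v - 2)*(v + 2)*(v - 5)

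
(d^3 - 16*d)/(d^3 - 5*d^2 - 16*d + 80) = d/(d - 5)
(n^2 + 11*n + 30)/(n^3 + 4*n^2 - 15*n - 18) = (n + 5)/(n^2 - 2*n - 3)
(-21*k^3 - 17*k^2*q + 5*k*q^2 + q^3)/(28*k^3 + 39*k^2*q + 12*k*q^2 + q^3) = (-3*k + q)/(4*k + q)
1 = 1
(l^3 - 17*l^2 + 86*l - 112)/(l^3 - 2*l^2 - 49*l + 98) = (l - 8)/(l + 7)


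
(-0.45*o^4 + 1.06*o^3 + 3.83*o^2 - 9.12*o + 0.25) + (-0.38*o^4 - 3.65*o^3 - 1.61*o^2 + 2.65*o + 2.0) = -0.83*o^4 - 2.59*o^3 + 2.22*o^2 - 6.47*o + 2.25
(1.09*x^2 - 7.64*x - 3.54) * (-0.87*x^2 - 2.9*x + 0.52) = -0.9483*x^4 + 3.4858*x^3 + 25.8026*x^2 + 6.2932*x - 1.8408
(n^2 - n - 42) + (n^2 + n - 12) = 2*n^2 - 54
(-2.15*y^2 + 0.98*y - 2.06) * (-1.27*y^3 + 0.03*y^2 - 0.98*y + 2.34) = 2.7305*y^5 - 1.3091*y^4 + 4.7526*y^3 - 6.0532*y^2 + 4.312*y - 4.8204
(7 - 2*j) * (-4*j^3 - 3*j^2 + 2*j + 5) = 8*j^4 - 22*j^3 - 25*j^2 + 4*j + 35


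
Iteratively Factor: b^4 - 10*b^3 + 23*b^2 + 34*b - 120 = (b - 5)*(b^3 - 5*b^2 - 2*b + 24) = (b - 5)*(b - 3)*(b^2 - 2*b - 8) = (b - 5)*(b - 3)*(b + 2)*(b - 4)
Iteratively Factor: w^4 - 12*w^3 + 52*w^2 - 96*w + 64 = (w - 2)*(w^3 - 10*w^2 + 32*w - 32) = (w - 2)^2*(w^2 - 8*w + 16) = (w - 4)*(w - 2)^2*(w - 4)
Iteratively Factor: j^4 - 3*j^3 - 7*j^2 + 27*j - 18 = (j - 1)*(j^3 - 2*j^2 - 9*j + 18) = (j - 3)*(j - 1)*(j^2 + j - 6) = (j - 3)*(j - 1)*(j + 3)*(j - 2)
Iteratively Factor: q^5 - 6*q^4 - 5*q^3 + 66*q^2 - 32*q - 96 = (q + 1)*(q^4 - 7*q^3 + 2*q^2 + 64*q - 96) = (q + 1)*(q + 3)*(q^3 - 10*q^2 + 32*q - 32) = (q - 2)*(q + 1)*(q + 3)*(q^2 - 8*q + 16) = (q - 4)*(q - 2)*(q + 1)*(q + 3)*(q - 4)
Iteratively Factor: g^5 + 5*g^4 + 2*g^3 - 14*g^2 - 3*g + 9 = (g - 1)*(g^4 + 6*g^3 + 8*g^2 - 6*g - 9) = (g - 1)*(g + 3)*(g^3 + 3*g^2 - g - 3) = (g - 1)*(g + 3)^2*(g^2 - 1) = (g - 1)^2*(g + 3)^2*(g + 1)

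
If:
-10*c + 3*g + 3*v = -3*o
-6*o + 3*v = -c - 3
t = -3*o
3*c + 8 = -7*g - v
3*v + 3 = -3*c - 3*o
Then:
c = -126/293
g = -253/293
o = 28/293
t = -84/293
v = -195/293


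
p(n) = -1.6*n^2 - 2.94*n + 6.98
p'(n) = -3.2*n - 2.94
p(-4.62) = -13.59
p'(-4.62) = 11.84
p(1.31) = 0.38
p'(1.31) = -7.13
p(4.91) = -46.03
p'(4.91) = -18.65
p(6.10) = -70.49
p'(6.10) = -22.46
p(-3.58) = -3.00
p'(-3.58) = 8.52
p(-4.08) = -7.66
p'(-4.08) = 10.12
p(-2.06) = 6.25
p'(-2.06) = 3.65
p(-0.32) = 7.76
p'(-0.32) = -1.92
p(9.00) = -149.08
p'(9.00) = -31.74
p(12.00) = -258.70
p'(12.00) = -41.34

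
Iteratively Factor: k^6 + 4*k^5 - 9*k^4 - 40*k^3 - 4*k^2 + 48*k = (k + 2)*(k^5 + 2*k^4 - 13*k^3 - 14*k^2 + 24*k) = (k + 2)^2*(k^4 - 13*k^2 + 12*k) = (k + 2)^2*(k + 4)*(k^3 - 4*k^2 + 3*k) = (k - 1)*(k + 2)^2*(k + 4)*(k^2 - 3*k) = k*(k - 1)*(k + 2)^2*(k + 4)*(k - 3)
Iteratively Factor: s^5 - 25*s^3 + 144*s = (s + 3)*(s^4 - 3*s^3 - 16*s^2 + 48*s) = (s - 3)*(s + 3)*(s^3 - 16*s) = s*(s - 3)*(s + 3)*(s^2 - 16) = s*(s - 3)*(s + 3)*(s + 4)*(s - 4)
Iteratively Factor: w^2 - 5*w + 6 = (w - 2)*(w - 3)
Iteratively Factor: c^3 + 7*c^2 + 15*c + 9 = (c + 3)*(c^2 + 4*c + 3) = (c + 1)*(c + 3)*(c + 3)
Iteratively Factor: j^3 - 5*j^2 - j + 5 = (j + 1)*(j^2 - 6*j + 5) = (j - 1)*(j + 1)*(j - 5)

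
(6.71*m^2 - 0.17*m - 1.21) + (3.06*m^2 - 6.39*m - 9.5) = 9.77*m^2 - 6.56*m - 10.71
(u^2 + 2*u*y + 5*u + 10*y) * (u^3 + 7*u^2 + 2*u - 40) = u^5 + 2*u^4*y + 12*u^4 + 24*u^3*y + 37*u^3 + 74*u^2*y - 30*u^2 - 60*u*y - 200*u - 400*y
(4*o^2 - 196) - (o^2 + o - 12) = 3*o^2 - o - 184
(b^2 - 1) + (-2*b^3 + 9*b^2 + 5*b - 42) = -2*b^3 + 10*b^2 + 5*b - 43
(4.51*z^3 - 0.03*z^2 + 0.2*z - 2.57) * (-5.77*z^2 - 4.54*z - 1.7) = -26.0227*z^5 - 20.3023*z^4 - 8.6848*z^3 + 13.9719*z^2 + 11.3278*z + 4.369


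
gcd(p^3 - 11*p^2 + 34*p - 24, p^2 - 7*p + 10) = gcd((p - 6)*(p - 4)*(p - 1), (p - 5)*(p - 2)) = 1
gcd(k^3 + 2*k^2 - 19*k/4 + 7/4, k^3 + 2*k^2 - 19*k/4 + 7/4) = k^3 + 2*k^2 - 19*k/4 + 7/4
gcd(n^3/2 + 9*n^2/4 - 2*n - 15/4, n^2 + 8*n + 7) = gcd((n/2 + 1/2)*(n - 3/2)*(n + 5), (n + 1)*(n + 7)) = n + 1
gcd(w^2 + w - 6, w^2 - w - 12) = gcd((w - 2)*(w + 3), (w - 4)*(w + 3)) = w + 3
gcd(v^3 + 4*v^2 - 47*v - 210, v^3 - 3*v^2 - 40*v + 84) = v^2 - v - 42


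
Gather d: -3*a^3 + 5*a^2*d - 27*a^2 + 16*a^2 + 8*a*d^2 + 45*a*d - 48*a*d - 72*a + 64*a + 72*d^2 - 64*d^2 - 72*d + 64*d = -3*a^3 - 11*a^2 - 8*a + d^2*(8*a + 8) + d*(5*a^2 - 3*a - 8)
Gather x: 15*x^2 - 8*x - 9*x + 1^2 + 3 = 15*x^2 - 17*x + 4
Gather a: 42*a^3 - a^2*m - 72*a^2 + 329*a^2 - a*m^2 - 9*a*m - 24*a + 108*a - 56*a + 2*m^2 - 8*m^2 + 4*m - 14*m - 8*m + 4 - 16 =42*a^3 + a^2*(257 - m) + a*(-m^2 - 9*m + 28) - 6*m^2 - 18*m - 12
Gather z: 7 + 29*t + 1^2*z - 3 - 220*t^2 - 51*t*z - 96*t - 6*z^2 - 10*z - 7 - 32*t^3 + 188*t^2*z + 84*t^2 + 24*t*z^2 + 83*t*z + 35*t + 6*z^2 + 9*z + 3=-32*t^3 - 136*t^2 + 24*t*z^2 - 32*t + z*(188*t^2 + 32*t)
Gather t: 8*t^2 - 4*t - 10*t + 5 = 8*t^2 - 14*t + 5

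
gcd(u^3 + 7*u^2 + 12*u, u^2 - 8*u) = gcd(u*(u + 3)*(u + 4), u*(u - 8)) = u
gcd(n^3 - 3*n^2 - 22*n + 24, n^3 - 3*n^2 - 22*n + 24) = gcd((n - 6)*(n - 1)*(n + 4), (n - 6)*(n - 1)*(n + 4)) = n^3 - 3*n^2 - 22*n + 24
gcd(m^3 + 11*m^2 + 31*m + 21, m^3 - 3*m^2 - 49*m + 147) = m + 7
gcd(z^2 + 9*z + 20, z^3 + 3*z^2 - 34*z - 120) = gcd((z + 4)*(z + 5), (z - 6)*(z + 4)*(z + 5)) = z^2 + 9*z + 20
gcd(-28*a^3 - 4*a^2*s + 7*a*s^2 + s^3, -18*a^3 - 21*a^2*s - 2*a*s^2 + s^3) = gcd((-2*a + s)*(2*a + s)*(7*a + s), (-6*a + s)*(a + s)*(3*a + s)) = 1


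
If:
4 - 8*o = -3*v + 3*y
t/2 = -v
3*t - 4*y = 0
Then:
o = 1/2 - 5*y/8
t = 4*y/3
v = -2*y/3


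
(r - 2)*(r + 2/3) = r^2 - 4*r/3 - 4/3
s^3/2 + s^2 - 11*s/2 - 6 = (s/2 + 1/2)*(s - 3)*(s + 4)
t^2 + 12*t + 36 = (t + 6)^2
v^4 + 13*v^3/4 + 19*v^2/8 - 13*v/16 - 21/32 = (v - 1/2)*(v + 1/2)*(v + 3/2)*(v + 7/4)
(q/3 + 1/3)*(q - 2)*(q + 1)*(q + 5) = q^4/3 + 5*q^3/3 - q^2 - 17*q/3 - 10/3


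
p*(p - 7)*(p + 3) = p^3 - 4*p^2 - 21*p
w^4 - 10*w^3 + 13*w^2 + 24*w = w*(w - 8)*(w - 3)*(w + 1)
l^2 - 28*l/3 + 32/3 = (l - 8)*(l - 4/3)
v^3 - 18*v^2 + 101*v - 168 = (v - 8)*(v - 7)*(v - 3)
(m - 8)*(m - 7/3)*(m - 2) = m^3 - 37*m^2/3 + 118*m/3 - 112/3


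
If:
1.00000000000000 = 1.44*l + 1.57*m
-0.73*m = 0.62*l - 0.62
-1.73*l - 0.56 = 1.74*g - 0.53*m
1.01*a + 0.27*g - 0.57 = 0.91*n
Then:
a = 0.900990099009901*n - 0.466659967122499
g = 3.86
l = -3.13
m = 3.51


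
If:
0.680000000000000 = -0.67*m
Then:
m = -1.01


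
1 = 1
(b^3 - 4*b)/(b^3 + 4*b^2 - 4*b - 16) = b/(b + 4)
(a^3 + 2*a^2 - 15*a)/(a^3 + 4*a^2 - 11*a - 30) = a/(a + 2)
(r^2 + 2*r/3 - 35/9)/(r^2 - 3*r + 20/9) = (3*r + 7)/(3*r - 4)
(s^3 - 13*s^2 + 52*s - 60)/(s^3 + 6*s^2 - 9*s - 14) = (s^2 - 11*s + 30)/(s^2 + 8*s + 7)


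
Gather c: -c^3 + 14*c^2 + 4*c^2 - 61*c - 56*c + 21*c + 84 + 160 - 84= -c^3 + 18*c^2 - 96*c + 160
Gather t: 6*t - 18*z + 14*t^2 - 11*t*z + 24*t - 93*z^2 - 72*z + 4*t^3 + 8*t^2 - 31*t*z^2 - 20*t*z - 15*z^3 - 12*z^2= 4*t^3 + 22*t^2 + t*(-31*z^2 - 31*z + 30) - 15*z^3 - 105*z^2 - 90*z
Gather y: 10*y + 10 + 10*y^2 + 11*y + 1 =10*y^2 + 21*y + 11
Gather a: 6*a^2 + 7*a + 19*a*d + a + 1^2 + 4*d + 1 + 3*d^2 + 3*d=6*a^2 + a*(19*d + 8) + 3*d^2 + 7*d + 2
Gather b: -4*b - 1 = -4*b - 1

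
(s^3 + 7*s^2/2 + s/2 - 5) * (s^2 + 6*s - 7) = s^5 + 19*s^4/2 + 29*s^3/2 - 53*s^2/2 - 67*s/2 + 35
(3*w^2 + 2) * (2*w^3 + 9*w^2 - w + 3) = 6*w^5 + 27*w^4 + w^3 + 27*w^2 - 2*w + 6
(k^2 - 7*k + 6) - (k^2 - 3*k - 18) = 24 - 4*k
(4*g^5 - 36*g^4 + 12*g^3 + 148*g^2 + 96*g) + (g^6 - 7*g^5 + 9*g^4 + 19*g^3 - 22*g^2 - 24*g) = g^6 - 3*g^5 - 27*g^4 + 31*g^3 + 126*g^2 + 72*g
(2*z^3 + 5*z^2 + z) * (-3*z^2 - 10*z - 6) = -6*z^5 - 35*z^4 - 65*z^3 - 40*z^2 - 6*z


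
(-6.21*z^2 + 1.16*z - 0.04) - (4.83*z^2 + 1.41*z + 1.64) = -11.04*z^2 - 0.25*z - 1.68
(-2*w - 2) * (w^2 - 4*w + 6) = -2*w^3 + 6*w^2 - 4*w - 12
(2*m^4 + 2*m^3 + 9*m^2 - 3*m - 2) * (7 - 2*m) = -4*m^5 + 10*m^4 - 4*m^3 + 69*m^2 - 17*m - 14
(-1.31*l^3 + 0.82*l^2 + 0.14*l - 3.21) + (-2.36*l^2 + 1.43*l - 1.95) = -1.31*l^3 - 1.54*l^2 + 1.57*l - 5.16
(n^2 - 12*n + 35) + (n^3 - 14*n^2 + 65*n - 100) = n^3 - 13*n^2 + 53*n - 65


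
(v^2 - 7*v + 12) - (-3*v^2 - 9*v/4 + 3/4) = 4*v^2 - 19*v/4 + 45/4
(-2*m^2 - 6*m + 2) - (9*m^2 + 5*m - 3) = -11*m^2 - 11*m + 5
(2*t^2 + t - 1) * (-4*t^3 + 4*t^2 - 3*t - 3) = -8*t^5 + 4*t^4 + 2*t^3 - 13*t^2 + 3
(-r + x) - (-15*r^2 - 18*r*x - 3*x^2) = 15*r^2 + 18*r*x - r + 3*x^2 + x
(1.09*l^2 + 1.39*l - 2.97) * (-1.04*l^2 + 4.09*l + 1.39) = -1.1336*l^4 + 3.0125*l^3 + 10.289*l^2 - 10.2152*l - 4.1283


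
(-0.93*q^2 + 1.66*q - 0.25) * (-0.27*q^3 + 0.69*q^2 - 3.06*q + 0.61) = 0.2511*q^5 - 1.0899*q^4 + 4.0587*q^3 - 5.8194*q^2 + 1.7776*q - 0.1525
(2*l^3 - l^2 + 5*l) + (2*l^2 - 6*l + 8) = 2*l^3 + l^2 - l + 8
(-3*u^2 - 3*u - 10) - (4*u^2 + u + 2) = -7*u^2 - 4*u - 12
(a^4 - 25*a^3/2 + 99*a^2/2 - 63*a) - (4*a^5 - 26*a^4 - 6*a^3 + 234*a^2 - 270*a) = -4*a^5 + 27*a^4 - 13*a^3/2 - 369*a^2/2 + 207*a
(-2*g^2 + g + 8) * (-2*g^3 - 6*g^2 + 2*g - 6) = 4*g^5 + 10*g^4 - 26*g^3 - 34*g^2 + 10*g - 48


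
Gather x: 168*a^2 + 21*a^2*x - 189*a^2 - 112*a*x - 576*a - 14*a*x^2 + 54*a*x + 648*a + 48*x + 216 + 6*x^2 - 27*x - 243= -21*a^2 + 72*a + x^2*(6 - 14*a) + x*(21*a^2 - 58*a + 21) - 27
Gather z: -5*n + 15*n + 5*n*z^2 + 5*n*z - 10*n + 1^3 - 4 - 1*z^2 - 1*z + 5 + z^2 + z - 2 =5*n*z^2 + 5*n*z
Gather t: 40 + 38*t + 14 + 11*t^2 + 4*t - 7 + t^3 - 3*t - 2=t^3 + 11*t^2 + 39*t + 45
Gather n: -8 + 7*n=7*n - 8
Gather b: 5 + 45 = 50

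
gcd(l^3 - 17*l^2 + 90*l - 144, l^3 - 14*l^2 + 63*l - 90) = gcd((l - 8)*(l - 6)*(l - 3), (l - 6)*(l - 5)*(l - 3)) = l^2 - 9*l + 18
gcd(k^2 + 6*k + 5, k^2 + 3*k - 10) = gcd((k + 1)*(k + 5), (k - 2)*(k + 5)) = k + 5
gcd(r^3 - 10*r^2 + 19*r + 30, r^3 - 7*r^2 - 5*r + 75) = r - 5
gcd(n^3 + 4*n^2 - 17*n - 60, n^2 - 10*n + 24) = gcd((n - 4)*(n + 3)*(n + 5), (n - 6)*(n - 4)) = n - 4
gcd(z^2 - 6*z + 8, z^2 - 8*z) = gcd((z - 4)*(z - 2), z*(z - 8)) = 1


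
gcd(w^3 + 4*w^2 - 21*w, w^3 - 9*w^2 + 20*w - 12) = 1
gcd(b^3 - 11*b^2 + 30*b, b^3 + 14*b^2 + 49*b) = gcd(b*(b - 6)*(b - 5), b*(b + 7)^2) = b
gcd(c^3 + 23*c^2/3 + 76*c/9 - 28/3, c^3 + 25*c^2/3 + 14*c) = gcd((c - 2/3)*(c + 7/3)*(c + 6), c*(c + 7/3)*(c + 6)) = c^2 + 25*c/3 + 14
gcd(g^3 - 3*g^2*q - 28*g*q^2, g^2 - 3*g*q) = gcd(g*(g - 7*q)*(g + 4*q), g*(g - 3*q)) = g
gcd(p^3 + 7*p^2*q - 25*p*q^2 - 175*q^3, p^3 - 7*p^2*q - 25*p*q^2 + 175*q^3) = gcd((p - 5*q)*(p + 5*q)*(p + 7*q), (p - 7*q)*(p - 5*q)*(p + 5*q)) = p^2 - 25*q^2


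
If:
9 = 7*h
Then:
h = 9/7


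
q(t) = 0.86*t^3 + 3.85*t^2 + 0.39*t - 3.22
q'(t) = 2.58*t^2 + 7.7*t + 0.39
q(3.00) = 55.82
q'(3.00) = 46.71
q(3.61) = 88.82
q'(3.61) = 61.81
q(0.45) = -2.19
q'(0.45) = 4.38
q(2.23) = 26.33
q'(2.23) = 30.39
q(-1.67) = 2.86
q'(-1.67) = -5.27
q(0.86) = 0.51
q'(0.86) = 8.92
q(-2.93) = 7.06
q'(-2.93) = -0.02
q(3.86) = 105.11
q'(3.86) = 68.55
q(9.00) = 939.08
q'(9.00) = 278.67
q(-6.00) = -52.72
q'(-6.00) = 47.07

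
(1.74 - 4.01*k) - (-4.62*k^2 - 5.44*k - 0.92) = 4.62*k^2 + 1.43*k + 2.66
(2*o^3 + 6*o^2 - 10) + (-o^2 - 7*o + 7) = 2*o^3 + 5*o^2 - 7*o - 3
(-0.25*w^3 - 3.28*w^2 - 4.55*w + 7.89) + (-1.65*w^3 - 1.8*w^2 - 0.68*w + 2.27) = -1.9*w^3 - 5.08*w^2 - 5.23*w + 10.16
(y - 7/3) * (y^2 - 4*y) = y^3 - 19*y^2/3 + 28*y/3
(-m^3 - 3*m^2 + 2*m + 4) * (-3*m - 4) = 3*m^4 + 13*m^3 + 6*m^2 - 20*m - 16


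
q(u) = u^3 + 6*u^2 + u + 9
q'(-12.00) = 289.00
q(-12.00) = -867.00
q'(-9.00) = 136.00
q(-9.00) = -243.00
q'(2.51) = 50.02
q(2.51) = 65.12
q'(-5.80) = 32.32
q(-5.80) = 9.93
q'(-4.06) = 1.73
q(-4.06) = 36.92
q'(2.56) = 51.38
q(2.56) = 67.66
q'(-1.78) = -10.85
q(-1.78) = 20.59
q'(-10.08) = 184.86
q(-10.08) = -415.63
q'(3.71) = 86.81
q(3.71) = 146.36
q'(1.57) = 27.23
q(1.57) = 29.23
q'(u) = 3*u^2 + 12*u + 1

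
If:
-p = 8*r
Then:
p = -8*r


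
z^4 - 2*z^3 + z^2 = z^2*(z - 1)^2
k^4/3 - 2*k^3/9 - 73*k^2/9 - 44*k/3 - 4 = (k/3 + 1)*(k - 6)*(k + 1/3)*(k + 2)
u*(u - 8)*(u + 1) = u^3 - 7*u^2 - 8*u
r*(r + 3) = r^2 + 3*r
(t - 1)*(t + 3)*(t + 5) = t^3 + 7*t^2 + 7*t - 15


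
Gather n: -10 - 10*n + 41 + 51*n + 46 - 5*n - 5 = 36*n + 72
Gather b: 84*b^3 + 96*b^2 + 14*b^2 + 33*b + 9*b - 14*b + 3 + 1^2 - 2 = 84*b^3 + 110*b^2 + 28*b + 2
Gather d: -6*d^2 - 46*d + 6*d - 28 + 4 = -6*d^2 - 40*d - 24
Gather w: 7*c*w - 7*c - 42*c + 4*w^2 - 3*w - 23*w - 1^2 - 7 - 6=-49*c + 4*w^2 + w*(7*c - 26) - 14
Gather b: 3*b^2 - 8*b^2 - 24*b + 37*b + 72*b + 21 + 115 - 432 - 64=-5*b^2 + 85*b - 360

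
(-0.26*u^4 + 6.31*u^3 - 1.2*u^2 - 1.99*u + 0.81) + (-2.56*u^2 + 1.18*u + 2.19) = -0.26*u^4 + 6.31*u^3 - 3.76*u^2 - 0.81*u + 3.0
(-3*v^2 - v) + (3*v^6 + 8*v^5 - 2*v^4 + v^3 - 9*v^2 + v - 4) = 3*v^6 + 8*v^5 - 2*v^4 + v^3 - 12*v^2 - 4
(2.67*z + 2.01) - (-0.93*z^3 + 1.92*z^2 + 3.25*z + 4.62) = 0.93*z^3 - 1.92*z^2 - 0.58*z - 2.61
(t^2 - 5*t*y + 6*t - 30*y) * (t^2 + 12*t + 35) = t^4 - 5*t^3*y + 18*t^3 - 90*t^2*y + 107*t^2 - 535*t*y + 210*t - 1050*y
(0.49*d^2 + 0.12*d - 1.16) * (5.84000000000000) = 2.8616*d^2 + 0.7008*d - 6.7744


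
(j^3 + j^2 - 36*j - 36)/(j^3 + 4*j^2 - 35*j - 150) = (j^2 + 7*j + 6)/(j^2 + 10*j + 25)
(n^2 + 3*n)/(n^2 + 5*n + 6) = n/(n + 2)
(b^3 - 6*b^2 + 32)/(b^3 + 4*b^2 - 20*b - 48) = (b - 4)/(b + 6)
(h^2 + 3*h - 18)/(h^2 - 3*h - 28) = (-h^2 - 3*h + 18)/(-h^2 + 3*h + 28)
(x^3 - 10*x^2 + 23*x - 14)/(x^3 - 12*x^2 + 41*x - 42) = (x - 1)/(x - 3)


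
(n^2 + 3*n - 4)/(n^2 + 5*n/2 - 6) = 2*(n - 1)/(2*n - 3)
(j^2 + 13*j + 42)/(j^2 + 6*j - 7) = (j + 6)/(j - 1)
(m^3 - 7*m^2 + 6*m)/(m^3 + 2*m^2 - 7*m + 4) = m*(m - 6)/(m^2 + 3*m - 4)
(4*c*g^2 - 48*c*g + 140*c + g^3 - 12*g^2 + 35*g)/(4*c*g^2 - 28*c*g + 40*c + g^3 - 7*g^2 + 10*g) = (g - 7)/(g - 2)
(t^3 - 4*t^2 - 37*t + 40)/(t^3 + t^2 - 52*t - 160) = (t - 1)/(t + 4)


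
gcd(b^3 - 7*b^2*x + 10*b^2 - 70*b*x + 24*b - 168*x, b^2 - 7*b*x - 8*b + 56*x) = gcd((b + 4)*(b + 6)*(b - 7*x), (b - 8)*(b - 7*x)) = -b + 7*x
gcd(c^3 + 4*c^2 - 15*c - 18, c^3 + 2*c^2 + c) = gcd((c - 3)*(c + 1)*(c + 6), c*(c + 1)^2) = c + 1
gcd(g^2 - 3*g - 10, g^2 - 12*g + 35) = g - 5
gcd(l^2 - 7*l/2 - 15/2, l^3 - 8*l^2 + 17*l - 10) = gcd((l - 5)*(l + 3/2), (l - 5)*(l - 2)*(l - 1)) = l - 5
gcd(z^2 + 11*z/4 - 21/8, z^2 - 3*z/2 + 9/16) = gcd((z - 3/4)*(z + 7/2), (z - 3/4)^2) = z - 3/4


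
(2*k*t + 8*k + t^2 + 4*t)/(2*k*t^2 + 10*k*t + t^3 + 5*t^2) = (t + 4)/(t*(t + 5))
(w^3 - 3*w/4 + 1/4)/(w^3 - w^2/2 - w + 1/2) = (w - 1/2)/(w - 1)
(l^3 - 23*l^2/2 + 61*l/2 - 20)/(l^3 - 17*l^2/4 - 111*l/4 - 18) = 2*(2*l^2 - 7*l + 5)/(4*l^2 + 15*l + 9)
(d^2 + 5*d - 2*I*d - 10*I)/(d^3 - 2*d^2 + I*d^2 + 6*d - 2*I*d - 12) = (d + 5)/(d^2 + d*(-2 + 3*I) - 6*I)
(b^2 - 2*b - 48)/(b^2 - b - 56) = (b + 6)/(b + 7)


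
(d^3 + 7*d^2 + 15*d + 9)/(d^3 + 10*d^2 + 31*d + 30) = (d^2 + 4*d + 3)/(d^2 + 7*d + 10)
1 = 1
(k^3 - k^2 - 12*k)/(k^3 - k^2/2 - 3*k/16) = 16*(-k^2 + k + 12)/(-16*k^2 + 8*k + 3)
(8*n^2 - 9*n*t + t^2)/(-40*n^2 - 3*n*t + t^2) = (-n + t)/(5*n + t)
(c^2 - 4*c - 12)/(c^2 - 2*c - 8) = (c - 6)/(c - 4)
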